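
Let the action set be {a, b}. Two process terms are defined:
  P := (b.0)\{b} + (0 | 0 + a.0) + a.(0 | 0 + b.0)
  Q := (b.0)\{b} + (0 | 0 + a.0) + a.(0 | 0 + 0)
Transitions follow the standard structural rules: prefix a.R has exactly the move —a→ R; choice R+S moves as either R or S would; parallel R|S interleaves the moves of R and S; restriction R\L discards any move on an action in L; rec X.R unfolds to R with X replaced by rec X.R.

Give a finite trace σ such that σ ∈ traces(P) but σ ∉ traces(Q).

ab

P's transition system — 3 states:
  s0 = (b.0)\{b} + (0 | 0 + a.0) + a.(0 | 0 + b.0) :: =a=> s1, =a=> s2
  s1 = 0 :: ∅
  s2 = 0 | 0 + b.0 :: =b=> s1
Q's transition system — 3 states:
  t0 = (b.0)\{b} + (0 | 0 + a.0) + a.(0 | 0 + 0) :: =a=> t1, =a=> t2
  t1 = 0 :: ∅
  t2 = 0 | 0 + 0 :: ∅
Trace ⟨ab⟩ through P, begin at {s0}:
  [1] a ⇒ {s1, s2}
  [2] b ⇒ {s1}
  ✓ P
Trace ⟨ab⟩ through Q, begin at {t0}:
  [1] a ⇒ {t1, t2}
  [2] b ⇒ ∅  — Q cannot continue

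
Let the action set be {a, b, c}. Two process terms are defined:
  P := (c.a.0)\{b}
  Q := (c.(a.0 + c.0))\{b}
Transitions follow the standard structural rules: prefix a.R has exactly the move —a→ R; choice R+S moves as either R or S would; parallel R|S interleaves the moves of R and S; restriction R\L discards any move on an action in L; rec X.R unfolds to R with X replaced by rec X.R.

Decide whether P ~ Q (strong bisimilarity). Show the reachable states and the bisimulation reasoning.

NO

Reachable graph of P (3 states):
  s0 = (c.a.0)\{b} has moves -c-> s1
  s1 = (a.0)\{b} has moves -a-> s2
  s2 = 0\{b} has moves ·
Reachable graph of Q (3 states):
  t0 = (c.(a.0 + c.0))\{b} has moves -c-> t1
  t1 = (a.0 + c.0)\{b} has moves -a-> t2, -c-> t2
  t2 = 0\{b} has moves ·
Partition-refinement fixed point:
  B0 = {s0}
  B1 = {s1}
  B2 = {s2, t2}
  B3 = {t0}
  B4 = {t1}
s0 ∈ B0, t0 ∈ B3 → different blocks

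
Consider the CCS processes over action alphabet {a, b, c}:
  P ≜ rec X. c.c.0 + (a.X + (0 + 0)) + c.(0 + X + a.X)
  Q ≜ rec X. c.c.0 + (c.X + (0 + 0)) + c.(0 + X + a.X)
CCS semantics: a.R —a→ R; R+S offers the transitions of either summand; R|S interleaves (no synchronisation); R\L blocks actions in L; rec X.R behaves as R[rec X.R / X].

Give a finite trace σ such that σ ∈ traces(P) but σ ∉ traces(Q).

Reachable graph of P (4 states):
  m0 = rec X. c.c.0 + (a.X + (0 + 0)) + c.(0 + X + a.X) | -a-> m0, -c-> m1, -c-> m2
  m1 = 0 + (rec X. c.c.0 + (a.X + (0 + 0)) + c.(0 + X + a.X)) + a.(rec X. c.c.0 + (a.X + (0 + 0)) + c.(0 + X + a.X)) | -a-> m0, -c-> m1, -c-> m2
  m2 = c.0 | -c-> m3
  m3 = 0 | ·
Reachable graph of Q (4 states):
  n0 = rec X. c.c.0 + (c.X + (0 + 0)) + c.(0 + X + a.X) | -c-> n0, -c-> n1, -c-> n2
  n1 = 0 + (rec X. c.c.0 + (c.X + (0 + 0)) + c.(0 + X + a.X)) + a.(rec X. c.c.0 + (c.X + (0 + 0)) + c.(0 + X + a.X)) | -a-> n0, -c-> n0, -c-> n1, -c-> n2
  n2 = c.0 | -c-> n3
  n3 = 0 | ·
Executing a from P (initial set {m0}):
  [1] a ⇒ {m0}
  ✓ P
Executing a from Q (initial set {n0}):
  [1] a ⇒ ∅ (Q stuck)

a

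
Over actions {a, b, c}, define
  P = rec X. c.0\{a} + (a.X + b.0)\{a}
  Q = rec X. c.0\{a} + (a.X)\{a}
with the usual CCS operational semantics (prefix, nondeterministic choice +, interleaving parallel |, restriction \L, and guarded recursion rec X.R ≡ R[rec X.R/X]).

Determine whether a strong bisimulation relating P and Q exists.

LTS(P): 2 reachable states
  s0 = rec X. c.0\{a} + (a.X + b.0)\{a} | =b=> s1, =c=> s1
  s1 = 0\{a} | ·
LTS(Q): 2 reachable states
  t0 = rec X. c.0\{a} + (a.X)\{a} | =c=> t1
  t1 = 0\{a} | ·
Coarsest stable partition (strong bisimilarity classes):
  B0 = {s0}
  B1 = {s1, t1}
  B2 = {t0}
s0 ∈ B0, t0 ∈ B2 → different blocks

P ≁ Q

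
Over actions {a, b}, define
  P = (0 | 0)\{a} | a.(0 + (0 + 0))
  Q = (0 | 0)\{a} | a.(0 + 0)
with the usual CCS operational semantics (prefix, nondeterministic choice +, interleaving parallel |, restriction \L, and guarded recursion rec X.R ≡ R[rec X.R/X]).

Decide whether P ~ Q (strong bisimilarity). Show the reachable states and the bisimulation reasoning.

P ~ Q

LTS(P): 2 reachable states
  p0 = (0 | 0)\{a} | a.(0 + (0 + 0)) ⊢ --a--▸ p1
  p1 = (0 | 0)\{a} | (0 + (0 + 0)) ⊢ ·
LTS(Q): 2 reachable states
  q0 = (0 | 0)\{a} | a.(0 + 0) ⊢ --a--▸ q1
  q1 = (0 | 0)\{a} | (0 + 0) ⊢ ·
Bisimilarity quotient blocks:
  B0 = {p0, q0}
  B1 = {p1, q1}
p0 ∈ B0, q0 ∈ B0 → same block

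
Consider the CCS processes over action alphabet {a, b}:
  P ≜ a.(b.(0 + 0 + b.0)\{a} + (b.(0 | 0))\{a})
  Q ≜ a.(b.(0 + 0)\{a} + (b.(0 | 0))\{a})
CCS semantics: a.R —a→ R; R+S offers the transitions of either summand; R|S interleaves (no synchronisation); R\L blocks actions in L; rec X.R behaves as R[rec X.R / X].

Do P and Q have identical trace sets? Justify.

Reachable graph of P (5 states):
  p0 = a.(b.(0 + 0 + b.0)\{a} + (b.(0 | 0))\{a}) → ··a··> p1
  p1 = b.(0 + 0 + b.0)\{a} + (b.(0 | 0))\{a} → ··b··> p2, ··b··> p3
  p2 = (0 + 0 + b.0)\{a} → ··b··> p4
  p3 = (0 | 0)\{a} → ·
  p4 = 0\{a} → ·
Reachable graph of Q (4 states):
  q0 = a.(b.(0 + 0)\{a} + (b.(0 | 0))\{a}) → ··a··> q1
  q1 = b.(0 + 0)\{a} + (b.(0 | 0))\{a} → ··b··> q2, ··b··> q3
  q2 = (0 + 0)\{a} → ·
  q3 = (0 | 0)\{a} → ·
Trace ⟨abb⟩ through P, begin at {p0}:
  step 1 (a): {p1}
  step 2 (b): {p2, p3}
  step 3 (b): {p4}
  — P admits the full trace.
Trace ⟨abb⟩ through Q, begin at {q0}:
  step 1 (a): {q1}
  step 2 (b): {q2, q3}
  step 3 (b): ∅ (Q stuck)

trace-distinct — witness ⟨abb⟩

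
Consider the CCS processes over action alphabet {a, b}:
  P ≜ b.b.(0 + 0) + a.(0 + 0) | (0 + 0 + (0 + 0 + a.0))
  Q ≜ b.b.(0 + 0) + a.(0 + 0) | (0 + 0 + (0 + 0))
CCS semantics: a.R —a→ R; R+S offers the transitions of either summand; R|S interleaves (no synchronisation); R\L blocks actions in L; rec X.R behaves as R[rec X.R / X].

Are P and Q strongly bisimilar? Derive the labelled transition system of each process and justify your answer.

Reachable graph of P (6 states):
  u0 = b.b.(0 + 0) + a.(0 + 0) | (0 + 0 + (0 + 0 + a.0)) :: ··a··> u1, ··a··> u2, ··b··> u3
  u1 = (0 + 0) | (0 + 0 + (0 + 0 + a.0)) :: ··a··> u4
  u2 = a.(0 + 0) | 0 :: ··a··> u4
  u3 = b.(0 + 0) :: ··b··> u5
  u4 = (0 + 0) | 0 :: (no moves)
  u5 = 0 + 0 :: (no moves)
Reachable graph of Q (4 states):
  v0 = b.b.(0 + 0) + a.(0 + 0) | (0 + 0 + (0 + 0)) :: ··a··> v1, ··b··> v2
  v1 = (0 + 0) | (0 + 0 + (0 + 0)) :: (no moves)
  v2 = b.(0 + 0) :: ··b··> v3
  v3 = 0 + 0 :: (no moves)
Bisimilarity quotient blocks:
  B0 = {u0}
  B1 = {u3, v2}
  B2 = {u4, u5, v1, v3}
  B3 = {u1, u2}
  B4 = {v0}
u0 ∈ B0, v0 ∈ B4 → different blocks

NO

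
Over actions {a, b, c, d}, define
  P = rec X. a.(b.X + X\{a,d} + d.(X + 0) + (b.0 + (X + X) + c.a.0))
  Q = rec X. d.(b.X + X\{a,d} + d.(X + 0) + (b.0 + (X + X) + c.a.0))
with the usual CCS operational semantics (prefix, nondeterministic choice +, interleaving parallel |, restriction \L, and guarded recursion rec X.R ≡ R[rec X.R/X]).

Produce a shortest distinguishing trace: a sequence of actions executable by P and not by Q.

LTS(P): 5 reachable states
  s0 = rec X. a.(b.X + X\{a,d} + d.(X + 0) + (b.0 + (X + X) + c.a.0)) :: ··a··> s1
  s1 = b.(rec X. a.(b.X + X\{a,d} + d.(X + 0) + (b.0 + (X + X) + c.a.0))) + (rec X. a.(b.X + X\{a,d} + d.(X + 0) + (b.0 + (X + X) + c.a.0)))\{a,d} + d.((rec X. a.(b.X + X\{a,d} + d.(X + 0) + (b.0 + (X + X) + c.a.0))) + 0) + (b.0 + ((rec X. a.(b.X + X\{a,d} + d.(X + 0) + (b.0 + (X + X) + c.a.0))) + (rec X. a.(b.X + X\{a,d} + d.(X + 0) + (b.0 + (X + X) + c.a.0)))) + c.a.0) :: ··a··> s1, ··b··> s0, ··b··> s2, ··c··> s3, ··d··> s4
  s2 = 0 :: deadlocked
  s3 = a.0 :: ··a··> s2
  s4 = (rec X. a.(b.X + X\{a,d} + d.(X + 0) + (b.0 + (X + X) + c.a.0))) + 0 :: ··a··> s1
LTS(Q): 5 reachable states
  t0 = rec X. d.(b.X + X\{a,d} + d.(X + 0) + (b.0 + (X + X) + c.a.0)) :: ··d··> t1
  t1 = b.(rec X. d.(b.X + X\{a,d} + d.(X + 0) + (b.0 + (X + X) + c.a.0))) + (rec X. d.(b.X + X\{a,d} + d.(X + 0) + (b.0 + (X + X) + c.a.0)))\{a,d} + d.((rec X. d.(b.X + X\{a,d} + d.(X + 0) + (b.0 + (X + X) + c.a.0))) + 0) + (b.0 + ((rec X. d.(b.X + X\{a,d} + d.(X + 0) + (b.0 + (X + X) + c.a.0))) + (rec X. d.(b.X + X\{a,d} + d.(X + 0) + (b.0 + (X + X) + c.a.0)))) + c.a.0) :: ··b··> t0, ··b··> t2, ··c··> t3, ··d··> t1, ··d··> t4
  t2 = 0 :: deadlocked
  t3 = a.0 :: ··a··> t2
  t4 = (rec X. d.(b.X + X\{a,d} + d.(X + 0) + (b.0 + (X + X) + c.a.0))) + 0 :: ··d··> t1
Trace ⟨a⟩ through P, begin at {s0}:
  after a @ step 1: {s1}
  P completes σ.
Trace ⟨a⟩ through Q, begin at {t0}:
  after a @ step 1: no successor for Q

a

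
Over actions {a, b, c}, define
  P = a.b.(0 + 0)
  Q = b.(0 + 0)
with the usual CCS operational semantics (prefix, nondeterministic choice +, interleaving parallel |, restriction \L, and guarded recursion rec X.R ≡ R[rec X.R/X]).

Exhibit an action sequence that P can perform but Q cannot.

a

P's transition system — 3 states:
  s0 = a.b.(0 + 0) has moves =a=> s1
  s1 = b.(0 + 0) has moves =b=> s2
  s2 = 0 + 0 has moves deadlocked
Q's transition system — 2 states:
  t0 = b.(0 + 0) has moves =b=> t1
  t1 = 0 + 0 has moves deadlocked
Trace ⟨a⟩ through P, begin at {s0}:
  after a @ step 1: {s1}
  — P admits the full trace.
Trace ⟨a⟩ through Q, begin at {t0}:
  after a @ step 1: ∅  — Q cannot continue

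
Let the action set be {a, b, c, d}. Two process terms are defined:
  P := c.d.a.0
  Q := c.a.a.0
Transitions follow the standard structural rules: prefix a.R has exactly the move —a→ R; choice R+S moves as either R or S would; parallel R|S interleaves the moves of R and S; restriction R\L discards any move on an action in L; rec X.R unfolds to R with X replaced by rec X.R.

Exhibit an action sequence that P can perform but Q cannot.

LTS(P): 4 reachable states
  m0 = c.d.a.0 has moves -c-> m1
  m1 = d.a.0 has moves -d-> m2
  m2 = a.0 has moves -a-> m3
  m3 = 0 has moves (no moves)
LTS(Q): 4 reachable states
  n0 = c.a.a.0 has moves -c-> n1
  n1 = a.a.0 has moves -a-> n2
  n2 = a.0 has moves -a-> n3
  n3 = 0 has moves (no moves)
Executing cd from P (initial set {m0}):
  after c @ step 1: {m1}
  after d @ step 2: {m2}
  P completes σ.
Executing cd from Q (initial set {n0}):
  after c @ step 1: {n1}
  after d @ step 2: ∅  — Q cannot continue

cd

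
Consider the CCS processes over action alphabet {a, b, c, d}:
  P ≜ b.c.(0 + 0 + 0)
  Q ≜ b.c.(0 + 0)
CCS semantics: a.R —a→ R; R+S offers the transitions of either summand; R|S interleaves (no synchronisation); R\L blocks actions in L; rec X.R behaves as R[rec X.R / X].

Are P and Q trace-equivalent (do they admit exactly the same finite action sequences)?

LTS(P): 3 reachable states
  u0 = b.c.(0 + 0 + 0) ⊢ —b→ u1
  u1 = c.(0 + 0 + 0) ⊢ —c→ u2
  u2 = 0 + 0 + 0 ⊢ deadlocked
LTS(Q): 3 reachable states
  v0 = b.c.(0 + 0) ⊢ —b→ v1
  v1 = c.(0 + 0) ⊢ —c→ v2
  v2 = 0 + 0 ⊢ deadlocked
Partition-refinement fixed point:
  B0 = {u0, v0}
  B1 = {u1, v1}
  B2 = {u2, v2}
u0 ∈ B0, v0 ∈ B0 → same block
Bisimilar ⇒ trace-equivalent.

traces(P) = traces(Q)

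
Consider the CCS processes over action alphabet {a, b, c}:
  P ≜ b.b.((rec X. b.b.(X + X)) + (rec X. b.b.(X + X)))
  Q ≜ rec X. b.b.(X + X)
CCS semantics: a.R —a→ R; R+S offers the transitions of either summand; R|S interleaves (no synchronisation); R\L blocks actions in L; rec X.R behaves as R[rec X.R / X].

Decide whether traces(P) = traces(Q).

trace-equivalent

Reachable graph of P (3 states):
  p0 = b.b.((rec X. b.b.(X + X)) + (rec X. b.b.(X + X))) has moves =b=> p1
  p1 = b.((rec X. b.b.(X + X)) + (rec X. b.b.(X + X))) has moves =b=> p2
  p2 = (rec X. b.b.(X + X)) + (rec X. b.b.(X + X)) has moves =b=> p1
Reachable graph of Q (3 states):
  q0 = rec X. b.b.(X + X) has moves =b=> q1
  q1 = b.((rec X. b.b.(X + X)) + (rec X. b.b.(X + X))) has moves =b=> q2
  q2 = (rec X. b.b.(X + X)) + (rec X. b.b.(X + X)) has moves =b=> q1
Partition-refinement fixed point:
  B0 = {p0, p1, p2, q0, q1, q2}
p0 ∈ B0, q0 ∈ B0 → same block
Bisimilar ⇒ trace-equivalent.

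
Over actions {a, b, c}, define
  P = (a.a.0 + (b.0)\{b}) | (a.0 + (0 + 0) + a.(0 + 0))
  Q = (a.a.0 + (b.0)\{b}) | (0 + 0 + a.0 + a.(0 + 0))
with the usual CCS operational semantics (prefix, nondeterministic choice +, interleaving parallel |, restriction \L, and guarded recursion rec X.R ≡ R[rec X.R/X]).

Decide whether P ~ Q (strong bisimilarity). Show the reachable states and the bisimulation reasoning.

bisimilar

P's transition system — 9 states:
  u0 = (a.a.0 + (b.0)\{b}) | (a.0 + (0 + 0) + a.(0 + 0)) ⊢ -a-> u1, -a-> u2, -a-> u3
  u1 = (a.a.0 + (b.0)\{b}) | (0 + 0) ⊢ -a-> u4
  u2 = (a.a.0 + (b.0)\{b}) | 0 ⊢ -a-> u5
  u3 = a.0 | (a.0 + (0 + 0) + a.(0 + 0)) ⊢ -a-> u4, -a-> u5, -a-> u6
  u4 = a.0 | (0 + 0) ⊢ -a-> u7
  u5 = a.0 | 0 ⊢ -a-> u8
  u6 = 0 | (a.0 + (0 + 0) + a.(0 + 0)) ⊢ -a-> u7, -a-> u8
  u7 = 0 | (0 + 0) ⊢ ∅
  u8 = 0 | 0 ⊢ ∅
Q's transition system — 9 states:
  v0 = (a.a.0 + (b.0)\{b}) | (0 + 0 + a.0 + a.(0 + 0)) ⊢ -a-> v1, -a-> v2, -a-> v3
  v1 = (a.a.0 + (b.0)\{b}) | (0 + 0) ⊢ -a-> v4
  v2 = (a.a.0 + (b.0)\{b}) | 0 ⊢ -a-> v5
  v3 = a.0 | (0 + 0 + a.0 + a.(0 + 0)) ⊢ -a-> v4, -a-> v5, -a-> v6
  v4 = a.0 | (0 + 0) ⊢ -a-> v7
  v5 = a.0 | 0 ⊢ -a-> v8
  v6 = 0 | (0 + 0 + a.0 + a.(0 + 0)) ⊢ -a-> v7, -a-> v8
  v7 = 0 | (0 + 0) ⊢ ∅
  v8 = 0 | 0 ⊢ ∅
Bisimilarity quotient blocks:
  B0 = {u0, v0}
  B1 = {u1, u2, u3, v1, v2, v3}
  B2 = {u4, u5, u6, v4, v5, v6}
  B3 = {u7, u8, v7, v8}
u0 ∈ B0, v0 ∈ B0 → same block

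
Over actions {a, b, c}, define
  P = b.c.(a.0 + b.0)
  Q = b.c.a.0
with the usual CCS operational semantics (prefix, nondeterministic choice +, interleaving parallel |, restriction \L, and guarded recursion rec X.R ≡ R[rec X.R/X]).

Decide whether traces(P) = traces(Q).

NO — witness ⟨bcb⟩

Reachable graph of P (4 states):
  p0 = b.c.(a.0 + b.0) | ··b··> p1
  p1 = c.(a.0 + b.0) | ··c··> p2
  p2 = a.0 + b.0 | ··a··> p3, ··b··> p3
  p3 = 0 | ∅
Reachable graph of Q (4 states):
  q0 = b.c.a.0 | ··b··> q1
  q1 = c.a.0 | ··c··> q2
  q2 = a.0 | ··a··> q3
  q3 = 0 | ∅
Trace ⟨bcb⟩ through P, begin at {p0}:
  step 1 (b): {p1}
  step 2 (c): {p2}
  step 3 (b): {p3}
  — P admits the full trace.
Trace ⟨bcb⟩ through Q, begin at {q0}:
  step 1 (b): {q1}
  step 2 (c): {q2}
  step 3 (b): ∅  — Q cannot continue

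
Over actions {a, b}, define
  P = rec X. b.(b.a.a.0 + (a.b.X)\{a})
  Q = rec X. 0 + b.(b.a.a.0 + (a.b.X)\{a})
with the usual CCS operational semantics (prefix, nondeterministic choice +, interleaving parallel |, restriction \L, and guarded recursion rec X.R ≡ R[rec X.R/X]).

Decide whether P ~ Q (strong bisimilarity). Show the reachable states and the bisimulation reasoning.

LTS(P): 5 reachable states
  s0 = rec X. b.(b.a.a.0 + (a.b.X)\{a}) has moves =b=> s1
  s1 = b.a.a.0 + (a.b.(rec X. b.(b.a.a.0 + (a.b.X)\{a})))\{a} has moves =b=> s2
  s2 = a.a.0 has moves =a=> s3
  s3 = a.0 has moves =a=> s4
  s4 = 0 has moves ·
LTS(Q): 5 reachable states
  t0 = rec X. 0 + b.(b.a.a.0 + (a.b.X)\{a}) has moves =b=> t1
  t1 = b.a.a.0 + (a.b.(rec X. 0 + b.(b.a.a.0 + (a.b.X)\{a})))\{a} has moves =b=> t2
  t2 = a.a.0 has moves =a=> t3
  t3 = a.0 has moves =a=> t4
  t4 = 0 has moves ·
Partition-refinement fixed point:
  B0 = {s0, t0}
  B1 = {s1, t1}
  B2 = {s2, t2}
  B3 = {s3, t3}
  B4 = {s4, t4}
s0 ∈ B0, t0 ∈ B0 → same block

YES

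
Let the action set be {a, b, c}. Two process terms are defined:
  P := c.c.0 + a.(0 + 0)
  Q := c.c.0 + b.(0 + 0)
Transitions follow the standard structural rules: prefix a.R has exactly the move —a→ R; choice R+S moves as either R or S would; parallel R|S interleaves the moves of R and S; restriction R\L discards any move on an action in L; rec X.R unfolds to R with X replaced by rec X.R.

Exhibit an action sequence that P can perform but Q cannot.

LTS(P): 4 reachable states
  m0 = c.c.0 + a.(0 + 0) → =a=> m1, =c=> m2
  m1 = 0 + 0 → stopped
  m2 = c.0 → =c=> m3
  m3 = 0 → stopped
LTS(Q): 4 reachable states
  n0 = c.c.0 + b.(0 + 0) → =b=> n1, =c=> n2
  n1 = 0 + 0 → stopped
  n2 = c.0 → =c=> n3
  n3 = 0 → stopped
Executing a from P (initial set {m0}):
  step 1 (a): {m1}
  P completes σ.
Executing a from Q (initial set {n0}):
  step 1 (a): ∅ (Q stuck)

a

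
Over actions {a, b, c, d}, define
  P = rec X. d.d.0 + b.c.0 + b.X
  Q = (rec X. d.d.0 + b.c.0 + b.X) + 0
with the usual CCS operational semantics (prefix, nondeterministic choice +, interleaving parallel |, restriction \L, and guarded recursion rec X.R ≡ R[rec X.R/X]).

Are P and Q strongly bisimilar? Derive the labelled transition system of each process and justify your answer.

bisimilar

Reachable graph of P (4 states):
  m0 = rec X. d.d.0 + b.c.0 + b.X → —b→ m0, —b→ m1, —d→ m2
  m1 = c.0 → —c→ m3
  m2 = d.0 → —d→ m3
  m3 = 0 → ∅
Reachable graph of Q (5 states):
  n0 = (rec X. d.d.0 + b.c.0 + b.X) + 0 → —b→ n1, —b→ n2, —d→ n3
  n1 = c.0 → —c→ n4
  n2 = rec X. d.d.0 + b.c.0 + b.X → —b→ n1, —b→ n2, —d→ n3
  n3 = d.0 → —d→ n4
  n4 = 0 → ∅
Coarsest stable partition (strong bisimilarity classes):
  B0 = {m0, n0, n2}
  B1 = {m1, n1}
  B2 = {m3, n4}
  B3 = {m2, n3}
m0 ∈ B0, n0 ∈ B0 → same block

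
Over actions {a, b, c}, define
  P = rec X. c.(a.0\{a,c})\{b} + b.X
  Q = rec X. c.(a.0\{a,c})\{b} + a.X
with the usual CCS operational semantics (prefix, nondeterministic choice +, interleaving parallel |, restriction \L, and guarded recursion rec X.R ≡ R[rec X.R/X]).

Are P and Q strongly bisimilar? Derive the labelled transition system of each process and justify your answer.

P's transition system — 3 states:
  u0 = rec X. c.(a.0\{a,c})\{b} + b.X → --b--▸ u0, --c--▸ u1
  u1 = (a.0\{a,c})\{b} → --a--▸ u2
  u2 = 0\{a,c}\{b} → ·
Q's transition system — 3 states:
  v0 = rec X. c.(a.0\{a,c})\{b} + a.X → --a--▸ v0, --c--▸ v1
  v1 = (a.0\{a,c})\{b} → --a--▸ v2
  v2 = 0\{a,c}\{b} → ·
Bisimilarity quotient blocks:
  B0 = {u0}
  B1 = {u1, v1}
  B2 = {u2, v2}
  B3 = {v0}
u0 ∈ B0, v0 ∈ B3 → different blocks

not bisimilar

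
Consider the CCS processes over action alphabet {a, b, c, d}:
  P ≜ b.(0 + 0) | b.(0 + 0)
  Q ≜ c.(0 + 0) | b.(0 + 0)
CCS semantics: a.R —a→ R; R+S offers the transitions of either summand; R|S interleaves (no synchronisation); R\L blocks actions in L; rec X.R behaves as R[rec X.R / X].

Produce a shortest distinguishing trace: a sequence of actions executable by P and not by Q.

P's transition system — 4 states:
  p0 = b.(0 + 0) | b.(0 + 0) ⊢ =b=> p1, =b=> p2
  p1 = (0 + 0) | b.(0 + 0) ⊢ =b=> p3
  p2 = b.(0 + 0) | (0 + 0) ⊢ =b=> p3
  p3 = (0 + 0) | (0 + 0) ⊢ stopped
Q's transition system — 4 states:
  q0 = c.(0 + 0) | b.(0 + 0) ⊢ =b=> q1, =c=> q2
  q1 = c.(0 + 0) | (0 + 0) ⊢ =c=> q3
  q2 = (0 + 0) | b.(0 + 0) ⊢ =b=> q3
  q3 = (0 + 0) | (0 + 0) ⊢ stopped
Trace ⟨bb⟩ through P, begin at {p0}:
  step 1 (b): {p1, p2}
  step 2 (b): {p3}
  P completes σ.
Trace ⟨bb⟩ through Q, begin at {q0}:
  step 1 (b): {q1}
  step 2 (b): ∅ (Q stuck)

bb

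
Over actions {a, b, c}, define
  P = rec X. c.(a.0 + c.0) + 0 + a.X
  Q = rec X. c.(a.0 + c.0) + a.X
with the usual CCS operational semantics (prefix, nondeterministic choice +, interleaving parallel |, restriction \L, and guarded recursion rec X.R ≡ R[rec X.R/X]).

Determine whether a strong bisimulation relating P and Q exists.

P ~ Q

P's transition system — 3 states:
  u0 = rec X. c.(a.0 + c.0) + 0 + a.X | ··a··> u0, ··c··> u1
  u1 = a.0 + c.0 | ··a··> u2, ··c··> u2
  u2 = 0 | ·
Q's transition system — 3 states:
  v0 = rec X. c.(a.0 + c.0) + a.X | ··a··> v0, ··c··> v1
  v1 = a.0 + c.0 | ··a··> v2, ··c··> v2
  v2 = 0 | ·
Coarsest stable partition (strong bisimilarity classes):
  B0 = {u0, v0}
  B1 = {u1, v1}
  B2 = {u2, v2}
u0 ∈ B0, v0 ∈ B0 → same block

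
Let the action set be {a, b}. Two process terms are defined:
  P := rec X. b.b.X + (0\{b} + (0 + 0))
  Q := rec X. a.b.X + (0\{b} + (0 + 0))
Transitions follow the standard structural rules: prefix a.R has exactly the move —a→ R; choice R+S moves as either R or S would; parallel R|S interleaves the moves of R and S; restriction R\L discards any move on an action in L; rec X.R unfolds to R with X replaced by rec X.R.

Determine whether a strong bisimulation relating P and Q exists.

P ≁ Q

Reachable graph of P (2 states):
  u0 = rec X. b.b.X + (0\{b} + (0 + 0)) | ··b··> u1
  u1 = b.(rec X. b.b.X + (0\{b} + (0 + 0))) | ··b··> u0
Reachable graph of Q (2 states):
  v0 = rec X. a.b.X + (0\{b} + (0 + 0)) | ··a··> v1
  v1 = b.(rec X. a.b.X + (0\{b} + (0 + 0))) | ··b··> v0
Coarsest stable partition (strong bisimilarity classes):
  B0 = {u0, u1}
  B1 = {v0}
  B2 = {v1}
u0 ∈ B0, v0 ∈ B1 → different blocks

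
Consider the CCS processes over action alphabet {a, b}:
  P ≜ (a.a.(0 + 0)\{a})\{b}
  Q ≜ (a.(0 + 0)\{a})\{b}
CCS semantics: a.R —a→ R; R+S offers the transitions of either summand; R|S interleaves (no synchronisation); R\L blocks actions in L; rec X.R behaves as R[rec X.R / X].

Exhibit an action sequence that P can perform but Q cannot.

aa

P's transition system — 3 states:
  s0 = (a.a.(0 + 0)\{a})\{b} :: —a→ s1
  s1 = (a.(0 + 0)\{a})\{b} :: —a→ s2
  s2 = (0 + 0)\{a}\{b} :: stopped
Q's transition system — 2 states:
  t0 = (a.(0 + 0)\{a})\{b} :: —a→ t1
  t1 = (0 + 0)\{a}\{b} :: stopped
Trace ⟨aa⟩ through P, begin at {s0}:
  [1] a ⇒ {s1}
  [2] a ⇒ {s2}
  — P admits the full trace.
Trace ⟨aa⟩ through Q, begin at {t0}:
  [1] a ⇒ {t1}
  [2] a ⇒ ∅  — Q cannot continue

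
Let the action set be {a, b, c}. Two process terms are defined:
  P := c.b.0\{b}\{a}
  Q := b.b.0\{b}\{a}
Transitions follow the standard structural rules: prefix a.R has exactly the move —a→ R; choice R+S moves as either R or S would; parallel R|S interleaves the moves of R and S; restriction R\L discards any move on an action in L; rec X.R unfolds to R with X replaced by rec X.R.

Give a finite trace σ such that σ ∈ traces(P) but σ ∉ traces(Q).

Reachable graph of P (3 states):
  p0 = c.b.0\{b}\{a} | -c-> p1
  p1 = b.0\{b}\{a} | -b-> p2
  p2 = 0\{b}\{a} | (no moves)
Reachable graph of Q (3 states):
  q0 = b.b.0\{b}\{a} | -b-> q1
  q1 = b.0\{b}\{a} | -b-> q2
  q2 = 0\{b}\{a} | (no moves)
Trace ⟨c⟩ through P, begin at {p0}:
  [1] c ⇒ {p1}
  ✓ P
Trace ⟨c⟩ through Q, begin at {q0}:
  [1] c ⇒ ∅ (Q stuck)

c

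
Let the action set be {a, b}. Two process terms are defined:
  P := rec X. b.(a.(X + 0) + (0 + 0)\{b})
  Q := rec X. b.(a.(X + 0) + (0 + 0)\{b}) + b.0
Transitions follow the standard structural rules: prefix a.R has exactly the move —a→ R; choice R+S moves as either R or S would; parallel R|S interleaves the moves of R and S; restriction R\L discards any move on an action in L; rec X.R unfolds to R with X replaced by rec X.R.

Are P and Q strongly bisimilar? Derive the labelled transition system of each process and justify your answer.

P ≁ Q

P's transition system — 3 states:
  m0 = rec X. b.(a.(X + 0) + (0 + 0)\{b}) | ··b··> m1
  m1 = a.((rec X. b.(a.(X + 0) + (0 + 0)\{b})) + 0) + (0 + 0)\{b} | ··a··> m2
  m2 = (rec X. b.(a.(X + 0) + (0 + 0)\{b})) + 0 | ··b··> m1
Q's transition system — 4 states:
  n0 = rec X. b.(a.(X + 0) + (0 + 0)\{b}) + b.0 | ··b··> n1, ··b··> n2
  n1 = 0 | ·
  n2 = a.((rec X. b.(a.(X + 0) + (0 + 0)\{b}) + b.0) + 0) + (0 + 0)\{b} | ··a··> n3
  n3 = (rec X. b.(a.(X + 0) + (0 + 0)\{b}) + b.0) + 0 | ··b··> n1, ··b··> n2
Coarsest stable partition (strong bisimilarity classes):
  B0 = {m0, m2}
  B1 = {m1}
  B2 = {n0, n3}
  B3 = {n2}
  B4 = {n1}
m0 ∈ B0, n0 ∈ B2 → different blocks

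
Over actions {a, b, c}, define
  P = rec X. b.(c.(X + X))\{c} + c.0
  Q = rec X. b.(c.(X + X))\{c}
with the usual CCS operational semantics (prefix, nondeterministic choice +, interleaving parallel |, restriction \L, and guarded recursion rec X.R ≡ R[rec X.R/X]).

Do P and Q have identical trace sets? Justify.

Reachable graph of P (3 states):
  p0 = rec X. b.(c.(X + X))\{c} + c.0 :: —b→ p1, —c→ p2
  p1 = (c.((rec X. b.(c.(X + X))\{c} + c.0) + (rec X. b.(c.(X + X))\{c} + c.0)))\{c} :: ·
  p2 = 0 :: ·
Reachable graph of Q (2 states):
  q0 = rec X. b.(c.(X + X))\{c} :: —b→ q1
  q1 = (c.((rec X. b.(c.(X + X))\{c}) + (rec X. b.(c.(X + X))\{c})))\{c} :: ·
Run σ = ⟨c⟩ on P: start {p0}
  [1] c ⇒ {p2}
  ✓ P
Run σ = ⟨c⟩ on Q: start {q0}
  [1] c ⇒ no successor for Q

NO — witness ⟨c⟩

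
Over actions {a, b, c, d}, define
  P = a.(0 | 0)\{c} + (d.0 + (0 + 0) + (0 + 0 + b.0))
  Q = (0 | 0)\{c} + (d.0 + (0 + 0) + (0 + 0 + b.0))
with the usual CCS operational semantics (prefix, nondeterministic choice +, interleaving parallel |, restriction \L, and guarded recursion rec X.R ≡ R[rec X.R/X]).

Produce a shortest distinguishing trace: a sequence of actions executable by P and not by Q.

LTS(P): 3 reachable states
  m0 = a.(0 | 0)\{c} + (d.0 + (0 + 0) + (0 + 0 + b.0)) → ··a··> m1, ··b··> m2, ··d··> m2
  m1 = (0 | 0)\{c} → stopped
  m2 = 0 → stopped
LTS(Q): 2 reachable states
  n0 = (0 | 0)\{c} + (d.0 + (0 + 0) + (0 + 0 + b.0)) → ··b··> n1, ··d··> n1
  n1 = 0 → stopped
Trace ⟨a⟩ through P, begin at {m0}:
  step 1 (a): {m1}
  ✓ P
Trace ⟨a⟩ through Q, begin at {n0}:
  step 1 (a): no successor for Q

a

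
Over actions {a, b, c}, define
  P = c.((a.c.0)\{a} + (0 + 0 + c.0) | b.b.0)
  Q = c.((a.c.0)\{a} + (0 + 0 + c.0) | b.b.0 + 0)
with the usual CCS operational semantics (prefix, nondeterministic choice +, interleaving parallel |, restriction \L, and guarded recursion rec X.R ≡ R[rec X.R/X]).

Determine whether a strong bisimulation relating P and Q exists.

YES

Reachable graph of P (7 states):
  p0 = c.((a.c.0)\{a} + (0 + 0 + c.0) | b.b.0) ⊢ =c=> p1
  p1 = (a.c.0)\{a} + (0 + 0 + c.0) | b.b.0 ⊢ =b=> p2, =c=> p3
  p2 = (0 + 0 + c.0) | b.0 ⊢ =b=> p4, =c=> p5
  p3 = 0 | b.b.0 ⊢ =b=> p5
  p4 = (0 + 0 + c.0) | 0 ⊢ =c=> p6
  p5 = 0 | b.0 ⊢ =b=> p6
  p6 = 0 | 0 ⊢ deadlocked
Reachable graph of Q (7 states):
  q0 = c.((a.c.0)\{a} + (0 + 0 + c.0) | b.b.0 + 0) ⊢ =c=> q1
  q1 = (a.c.0)\{a} + (0 + 0 + c.0) | b.b.0 + 0 ⊢ =b=> q2, =c=> q3
  q2 = (0 + 0 + c.0) | b.0 ⊢ =b=> q4, =c=> q5
  q3 = 0 | b.b.0 ⊢ =b=> q5
  q4 = (0 + 0 + c.0) | 0 ⊢ =c=> q6
  q5 = 0 | b.0 ⊢ =b=> q6
  q6 = 0 | 0 ⊢ deadlocked
Partition-refinement fixed point:
  B0 = {p0, q0}
  B1 = {p1, q1}
  B2 = {p3, q3}
  B3 = {p5, q5}
  B4 = {p6, q6}
  B5 = {p2, q2}
  B6 = {p4, q4}
p0 ∈ B0, q0 ∈ B0 → same block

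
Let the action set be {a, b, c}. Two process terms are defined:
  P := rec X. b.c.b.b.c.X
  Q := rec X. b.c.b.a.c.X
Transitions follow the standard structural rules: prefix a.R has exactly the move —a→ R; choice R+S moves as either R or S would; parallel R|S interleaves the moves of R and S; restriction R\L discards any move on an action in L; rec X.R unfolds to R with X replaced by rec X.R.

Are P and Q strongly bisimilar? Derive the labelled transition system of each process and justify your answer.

P ≁ Q

LTS(P): 5 reachable states
  s0 = rec X. b.c.b.b.c.X ⊢ -b-> s1
  s1 = c.b.b.c.(rec X. b.c.b.b.c.X) ⊢ -c-> s2
  s2 = b.b.c.(rec X. b.c.b.b.c.X) ⊢ -b-> s3
  s3 = b.c.(rec X. b.c.b.b.c.X) ⊢ -b-> s4
  s4 = c.(rec X. b.c.b.b.c.X) ⊢ -c-> s0
LTS(Q): 5 reachable states
  t0 = rec X. b.c.b.a.c.X ⊢ -b-> t1
  t1 = c.b.a.c.(rec X. b.c.b.a.c.X) ⊢ -c-> t2
  t2 = b.a.c.(rec X. b.c.b.a.c.X) ⊢ -b-> t3
  t3 = a.c.(rec X. b.c.b.a.c.X) ⊢ -a-> t4
  t4 = c.(rec X. b.c.b.a.c.X) ⊢ -c-> t0
Bisimilarity quotient blocks:
  B0 = {s0}
  B1 = {s1}
  B2 = {s2}
  B3 = {s3}
  B4 = {s4}
  B5 = {t0}
  B6 = {t1}
  B7 = {t2}
  B8 = {t3}
  B9 = {t4}
s0 ∈ B0, t0 ∈ B5 → different blocks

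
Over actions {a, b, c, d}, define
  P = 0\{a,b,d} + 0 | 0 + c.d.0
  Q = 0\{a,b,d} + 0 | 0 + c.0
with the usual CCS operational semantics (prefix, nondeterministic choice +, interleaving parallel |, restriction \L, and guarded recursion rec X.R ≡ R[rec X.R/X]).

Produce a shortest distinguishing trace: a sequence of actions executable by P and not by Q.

Reachable graph of P (3 states):
  s0 = 0\{a,b,d} + 0 | 0 + c.d.0 :: --c--▸ s1
  s1 = d.0 :: --d--▸ s2
  s2 = 0 :: stopped
Reachable graph of Q (2 states):
  t0 = 0\{a,b,d} + 0 | 0 + c.0 :: --c--▸ t1
  t1 = 0 :: stopped
Trace ⟨cd⟩ through P, begin at {s0}:
  [1] c ⇒ {s1}
  [2] d ⇒ {s2}
  P completes σ.
Trace ⟨cd⟩ through Q, begin at {t0}:
  [1] c ⇒ {t1}
  [2] d ⇒ ∅  — Q cannot continue

cd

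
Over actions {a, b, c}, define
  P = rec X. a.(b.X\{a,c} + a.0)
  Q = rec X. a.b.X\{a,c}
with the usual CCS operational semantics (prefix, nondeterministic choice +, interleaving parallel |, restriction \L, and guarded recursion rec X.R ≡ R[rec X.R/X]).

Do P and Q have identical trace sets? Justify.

trace-distinct — witness ⟨aa⟩

LTS(P): 4 reachable states
  p0 = rec X. a.(b.X\{a,c} + a.0) | --a--▸ p1
  p1 = b.(rec X. a.(b.X\{a,c} + a.0))\{a,c} + a.0 | --a--▸ p2, --b--▸ p3
  p2 = 0 | ∅
  p3 = (rec X. a.(b.X\{a,c} + a.0))\{a,c} | ∅
LTS(Q): 3 reachable states
  q0 = rec X. a.b.X\{a,c} | --a--▸ q1
  q1 = b.(rec X. a.b.X\{a,c})\{a,c} | --b--▸ q2
  q2 = (rec X. a.b.X\{a,c})\{a,c} | ∅
Trace ⟨aa⟩ through P, begin at {p0}:
  after a @ step 1: {p1}
  after a @ step 2: {p2}
  — P admits the full trace.
Trace ⟨aa⟩ through Q, begin at {q0}:
  after a @ step 1: {q1}
  after a @ step 2: no successor for Q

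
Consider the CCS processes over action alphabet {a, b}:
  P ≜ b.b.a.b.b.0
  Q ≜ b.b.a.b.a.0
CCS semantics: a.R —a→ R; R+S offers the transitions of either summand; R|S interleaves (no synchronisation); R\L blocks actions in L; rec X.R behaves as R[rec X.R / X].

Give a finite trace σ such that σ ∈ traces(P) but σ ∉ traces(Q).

bbabb

Reachable graph of P (6 states):
  m0 = b.b.a.b.b.0 has moves --b--▸ m1
  m1 = b.a.b.b.0 has moves --b--▸ m2
  m2 = a.b.b.0 has moves --a--▸ m3
  m3 = b.b.0 has moves --b--▸ m4
  m4 = b.0 has moves --b--▸ m5
  m5 = 0 has moves (no moves)
Reachable graph of Q (6 states):
  n0 = b.b.a.b.a.0 has moves --b--▸ n1
  n1 = b.a.b.a.0 has moves --b--▸ n2
  n2 = a.b.a.0 has moves --a--▸ n3
  n3 = b.a.0 has moves --b--▸ n4
  n4 = a.0 has moves --a--▸ n5
  n5 = 0 has moves (no moves)
Executing bbabb from P (initial set {m0}):
  [1] b ⇒ {m1}
  [2] b ⇒ {m2}
  [3] a ⇒ {m3}
  [4] b ⇒ {m4}
  [5] b ⇒ {m5}
  P completes σ.
Executing bbabb from Q (initial set {n0}):
  [1] b ⇒ {n1}
  [2] b ⇒ {n2}
  [3] a ⇒ {n3}
  [4] b ⇒ {n4}
  [5] b ⇒ ∅ (Q stuck)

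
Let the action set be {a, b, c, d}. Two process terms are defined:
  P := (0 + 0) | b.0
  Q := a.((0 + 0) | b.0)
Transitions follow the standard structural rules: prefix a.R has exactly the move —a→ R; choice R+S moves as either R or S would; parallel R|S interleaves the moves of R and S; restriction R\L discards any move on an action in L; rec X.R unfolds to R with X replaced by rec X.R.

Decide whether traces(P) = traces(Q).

NO — witness ⟨b⟩

LTS(P): 2 reachable states
  s0 = (0 + 0) | b.0 has moves --b--▸ s1
  s1 = (0 + 0) | 0 has moves ∅
LTS(Q): 3 reachable states
  t0 = a.((0 + 0) | b.0) has moves --a--▸ t1
  t1 = (0 + 0) | b.0 has moves --b--▸ t2
  t2 = (0 + 0) | 0 has moves ∅
Run σ = ⟨b⟩ on P: start {s0}
  after b @ step 1: {s1}
  P completes σ.
Run σ = ⟨b⟩ on Q: start {t0}
  after b @ step 1: ∅ (Q stuck)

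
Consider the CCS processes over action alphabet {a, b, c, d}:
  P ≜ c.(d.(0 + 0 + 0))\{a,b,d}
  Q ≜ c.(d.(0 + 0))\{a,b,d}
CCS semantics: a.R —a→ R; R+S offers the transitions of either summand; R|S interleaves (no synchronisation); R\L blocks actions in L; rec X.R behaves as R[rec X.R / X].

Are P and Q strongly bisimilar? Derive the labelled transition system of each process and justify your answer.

YES

P's transition system — 2 states:
  s0 = c.(d.(0 + 0 + 0))\{a,b,d} | ··c··> s1
  s1 = (d.(0 + 0 + 0))\{a,b,d} | deadlocked
Q's transition system — 2 states:
  t0 = c.(d.(0 + 0))\{a,b,d} | ··c··> t1
  t1 = (d.(0 + 0))\{a,b,d} | deadlocked
Bisimilarity quotient blocks:
  B0 = {s0, t0}
  B1 = {s1, t1}
s0 ∈ B0, t0 ∈ B0 → same block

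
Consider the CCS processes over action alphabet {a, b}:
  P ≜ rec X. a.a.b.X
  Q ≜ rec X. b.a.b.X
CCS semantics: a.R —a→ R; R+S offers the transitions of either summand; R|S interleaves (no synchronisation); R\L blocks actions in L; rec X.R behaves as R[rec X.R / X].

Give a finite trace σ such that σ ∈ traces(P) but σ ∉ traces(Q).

a

Reachable graph of P (3 states):
  u0 = rec X. a.a.b.X | -a-> u1
  u1 = a.b.(rec X. a.a.b.X) | -a-> u2
  u2 = b.(rec X. a.a.b.X) | -b-> u0
Reachable graph of Q (3 states):
  v0 = rec X. b.a.b.X | -b-> v1
  v1 = a.b.(rec X. b.a.b.X) | -a-> v2
  v2 = b.(rec X. b.a.b.X) | -b-> v0
Executing a from P (initial set {u0}):
  step 1 (a): {u1}
  — P admits the full trace.
Executing a from Q (initial set {v0}):
  step 1 (a): no successor for Q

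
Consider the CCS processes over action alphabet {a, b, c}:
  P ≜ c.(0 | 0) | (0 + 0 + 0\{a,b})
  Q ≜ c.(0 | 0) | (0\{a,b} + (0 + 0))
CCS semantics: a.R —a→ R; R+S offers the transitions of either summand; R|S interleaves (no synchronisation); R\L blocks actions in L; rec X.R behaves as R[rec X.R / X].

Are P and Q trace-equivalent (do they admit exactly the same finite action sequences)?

YES

LTS(P): 2 reachable states
  p0 = c.(0 | 0) | (0 + 0 + 0\{a,b}) has moves —c→ p1
  p1 = 0 | 0 | (0 + 0 + 0\{a,b}) has moves deadlocked
LTS(Q): 2 reachable states
  q0 = c.(0 | 0) | (0\{a,b} + (0 + 0)) has moves —c→ q1
  q1 = 0 | 0 | (0\{a,b} + (0 + 0)) has moves deadlocked
Partition-refinement fixed point:
  B0 = {p0, q0}
  B1 = {p1, q1}
p0 ∈ B0, q0 ∈ B0 → same block
Bisimilar ⇒ trace-equivalent.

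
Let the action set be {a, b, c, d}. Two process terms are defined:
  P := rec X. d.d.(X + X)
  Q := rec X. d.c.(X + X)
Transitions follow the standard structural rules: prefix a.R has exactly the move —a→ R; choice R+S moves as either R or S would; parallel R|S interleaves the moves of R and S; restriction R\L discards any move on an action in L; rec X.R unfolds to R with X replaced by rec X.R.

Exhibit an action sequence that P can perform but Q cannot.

dd

P's transition system — 3 states:
  p0 = rec X. d.d.(X + X) has moves --d--▸ p1
  p1 = d.((rec X. d.d.(X + X)) + (rec X. d.d.(X + X))) has moves --d--▸ p2
  p2 = (rec X. d.d.(X + X)) + (rec X. d.d.(X + X)) has moves --d--▸ p1
Q's transition system — 3 states:
  q0 = rec X. d.c.(X + X) has moves --d--▸ q1
  q1 = c.((rec X. d.c.(X + X)) + (rec X. d.c.(X + X))) has moves --c--▸ q2
  q2 = (rec X. d.c.(X + X)) + (rec X. d.c.(X + X)) has moves --d--▸ q1
Run σ = ⟨dd⟩ on P: start {p0}
  step 1 (d): {p1}
  step 2 (d): {p2}
  P completes σ.
Run σ = ⟨dd⟩ on Q: start {q0}
  step 1 (d): {q1}
  step 2 (d): ∅ (Q stuck)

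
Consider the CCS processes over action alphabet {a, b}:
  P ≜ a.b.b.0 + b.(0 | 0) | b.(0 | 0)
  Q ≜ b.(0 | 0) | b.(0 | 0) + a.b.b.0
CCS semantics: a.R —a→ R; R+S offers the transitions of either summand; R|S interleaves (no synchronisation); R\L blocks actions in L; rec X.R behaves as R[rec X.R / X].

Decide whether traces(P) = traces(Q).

trace-equivalent

P's transition system — 7 states:
  p0 = a.b.b.0 + b.(0 | 0) | b.(0 | 0) → —a→ p1, —b→ p2, —b→ p3
  p1 = b.b.0 → —b→ p4
  p2 = 0 | 0 | b.(0 | 0) → —b→ p5
  p3 = b.(0 | 0) | (0 | 0) → —b→ p5
  p4 = b.0 → —b→ p6
  p5 = 0 | 0 | (0 | 0) → (no moves)
  p6 = 0 → (no moves)
Q's transition system — 7 states:
  q0 = b.(0 | 0) | b.(0 | 0) + a.b.b.0 → —a→ q1, —b→ q2, —b→ q3
  q1 = b.b.0 → —b→ q4
  q2 = 0 | 0 | b.(0 | 0) → —b→ q5
  q3 = b.(0 | 0) | (0 | 0) → —b→ q5
  q4 = b.0 → —b→ q6
  q5 = 0 | 0 | (0 | 0) → (no moves)
  q6 = 0 → (no moves)
Partition-refinement fixed point:
  B0 = {p0, q0}
  B1 = {p2, p3, p4, q2, q3, q4}
  B2 = {p5, p6, q5, q6}
  B3 = {p1, q1}
p0 ∈ B0, q0 ∈ B0 → same block
Bisimilar ⇒ trace-equivalent.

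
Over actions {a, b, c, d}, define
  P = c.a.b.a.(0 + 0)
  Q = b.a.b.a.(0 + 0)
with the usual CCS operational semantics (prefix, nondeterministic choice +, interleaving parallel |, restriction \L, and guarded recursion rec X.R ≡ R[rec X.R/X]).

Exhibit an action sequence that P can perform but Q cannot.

P's transition system — 5 states:
  u0 = c.a.b.a.(0 + 0) | --c--▸ u1
  u1 = a.b.a.(0 + 0) | --a--▸ u2
  u2 = b.a.(0 + 0) | --b--▸ u3
  u3 = a.(0 + 0) | --a--▸ u4
  u4 = 0 + 0 | ·
Q's transition system — 5 states:
  v0 = b.a.b.a.(0 + 0) | --b--▸ v1
  v1 = a.b.a.(0 + 0) | --a--▸ v2
  v2 = b.a.(0 + 0) | --b--▸ v3
  v3 = a.(0 + 0) | --a--▸ v4
  v4 = 0 + 0 | ·
Run σ = ⟨c⟩ on P: start {u0}
  after c @ step 1: {u1}
  P completes σ.
Run σ = ⟨c⟩ on Q: start {v0}
  after c @ step 1: ∅ (Q stuck)

c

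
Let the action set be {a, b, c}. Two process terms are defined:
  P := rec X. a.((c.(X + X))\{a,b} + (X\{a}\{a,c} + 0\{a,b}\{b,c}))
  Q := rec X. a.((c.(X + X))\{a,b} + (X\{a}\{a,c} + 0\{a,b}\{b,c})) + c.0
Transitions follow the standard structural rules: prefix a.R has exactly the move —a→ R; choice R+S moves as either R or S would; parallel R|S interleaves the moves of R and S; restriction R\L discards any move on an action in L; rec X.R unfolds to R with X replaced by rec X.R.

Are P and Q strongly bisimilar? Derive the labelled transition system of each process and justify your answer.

not bisimilar

Reachable graph of P (3 states):
  u0 = rec X. a.((c.(X + X))\{a,b} + (X\{a}\{a,c} + 0\{a,b}\{b,c})) ⊢ --a--▸ u1
  u1 = (c.((rec X. a.((c.(X + X))\{a,b} + (X\{a}\{a,c} + 0\{a,b}\{b,c}))) + (rec X. a.((c.(X + X))\{a,b} + (X\{a}\{a,c} + 0\{a,b}\{b,c})))))\{a,b} + ((rec X. a.((c.(X + X))\{a,b} + (X\{a}\{a,c} + 0\{a,b}\{b,c})))\{a}\{a,c} + 0\{a,b}\{b,c}) ⊢ --c--▸ u2
  u2 = ((rec X. a.((c.(X + X))\{a,b} + (X\{a}\{a,c} + 0\{a,b}\{b,c}))) + (rec X. a.((c.(X + X))\{a,b} + (X\{a}\{a,c} + 0\{a,b}\{b,c}))))\{a,b} ⊢ deadlocked
Reachable graph of Q (5 states):
  v0 = rec X. a.((c.(X + X))\{a,b} + (X\{a}\{a,c} + 0\{a,b}\{b,c})) + c.0 ⊢ --a--▸ v1, --c--▸ v2
  v1 = (c.((rec X. a.((c.(X + X))\{a,b} + (X\{a}\{a,c} + 0\{a,b}\{b,c})) + c.0) + (rec X. a.((c.(X + X))\{a,b} + (X\{a}\{a,c} + 0\{a,b}\{b,c})) + c.0)))\{a,b} + ((rec X. a.((c.(X + X))\{a,b} + (X\{a}\{a,c} + 0\{a,b}\{b,c})) + c.0)\{a}\{a,c} + 0\{a,b}\{b,c}) ⊢ --c--▸ v3
  v2 = 0 ⊢ deadlocked
  v3 = ((rec X. a.((c.(X + X))\{a,b} + (X\{a}\{a,c} + 0\{a,b}\{b,c})) + c.0) + (rec X. a.((c.(X + X))\{a,b} + (X\{a}\{a,c} + 0\{a,b}\{b,c})) + c.0))\{a,b} ⊢ --c--▸ v4
  v4 = 0\{a,b} ⊢ deadlocked
Bisimilarity quotient blocks:
  B0 = {u0}
  B1 = {u1, v3}
  B2 = {u2, v2, v4}
  B3 = {v0}
  B4 = {v1}
u0 ∈ B0, v0 ∈ B3 → different blocks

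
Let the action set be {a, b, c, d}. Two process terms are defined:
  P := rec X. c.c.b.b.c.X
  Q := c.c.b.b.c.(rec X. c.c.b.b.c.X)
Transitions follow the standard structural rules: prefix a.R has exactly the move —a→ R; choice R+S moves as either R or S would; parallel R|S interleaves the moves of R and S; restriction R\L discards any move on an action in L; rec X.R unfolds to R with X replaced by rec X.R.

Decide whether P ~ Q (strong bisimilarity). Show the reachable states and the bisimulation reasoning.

P ~ Q

LTS(P): 5 reachable states
  p0 = rec X. c.c.b.b.c.X ⊢ ··c··> p1
  p1 = c.b.b.c.(rec X. c.c.b.b.c.X) ⊢ ··c··> p2
  p2 = b.b.c.(rec X. c.c.b.b.c.X) ⊢ ··b··> p3
  p3 = b.c.(rec X. c.c.b.b.c.X) ⊢ ··b··> p4
  p4 = c.(rec X. c.c.b.b.c.X) ⊢ ··c··> p0
LTS(Q): 6 reachable states
  q0 = c.c.b.b.c.(rec X. c.c.b.b.c.X) ⊢ ··c··> q1
  q1 = c.b.b.c.(rec X. c.c.b.b.c.X) ⊢ ··c··> q2
  q2 = b.b.c.(rec X. c.c.b.b.c.X) ⊢ ··b··> q3
  q3 = b.c.(rec X. c.c.b.b.c.X) ⊢ ··b··> q4
  q4 = c.(rec X. c.c.b.b.c.X) ⊢ ··c··> q5
  q5 = rec X. c.c.b.b.c.X ⊢ ··c··> q1
Partition-refinement fixed point:
  B0 = {p0, q0, q5}
  B1 = {p1, q1}
  B2 = {p2, q2}
  B3 = {p3, q3}
  B4 = {p4, q4}
p0 ∈ B0, q0 ∈ B0 → same block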